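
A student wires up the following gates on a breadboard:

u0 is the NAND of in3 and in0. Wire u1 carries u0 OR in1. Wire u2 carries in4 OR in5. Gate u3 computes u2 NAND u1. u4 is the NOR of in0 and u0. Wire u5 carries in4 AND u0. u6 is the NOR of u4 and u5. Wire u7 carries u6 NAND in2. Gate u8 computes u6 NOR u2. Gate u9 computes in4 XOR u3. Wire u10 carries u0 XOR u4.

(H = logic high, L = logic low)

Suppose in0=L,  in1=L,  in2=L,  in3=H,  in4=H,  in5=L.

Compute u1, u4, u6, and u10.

u0 = in3 NAND in0 = H NAND L = H
u1 = u0 OR in1 = H OR L = H
u4 = in0 NOR u0 = L NOR H = L
u5 = in4 AND u0 = H AND H = H
u6 = u4 NOR u5 = L NOR H = L
u10 = u0 XOR u4 = H XOR L = H

u1 = H  u4 = L  u6 = L  u10 = H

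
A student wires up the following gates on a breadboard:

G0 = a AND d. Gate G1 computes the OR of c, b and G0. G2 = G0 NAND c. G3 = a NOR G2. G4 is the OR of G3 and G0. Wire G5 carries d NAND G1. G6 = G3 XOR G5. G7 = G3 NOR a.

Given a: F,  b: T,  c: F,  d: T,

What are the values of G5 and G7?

G5 = F  G7 = T

G0 = a AND d = F AND T = F
G1 = c OR b OR G0 = F OR T OR F = T
G2 = G0 NAND c = F NAND F = T
G3 = a NOR G2 = F NOR T = F
G5 = d NAND G1 = T NAND T = F
G7 = G3 NOR a = F NOR F = T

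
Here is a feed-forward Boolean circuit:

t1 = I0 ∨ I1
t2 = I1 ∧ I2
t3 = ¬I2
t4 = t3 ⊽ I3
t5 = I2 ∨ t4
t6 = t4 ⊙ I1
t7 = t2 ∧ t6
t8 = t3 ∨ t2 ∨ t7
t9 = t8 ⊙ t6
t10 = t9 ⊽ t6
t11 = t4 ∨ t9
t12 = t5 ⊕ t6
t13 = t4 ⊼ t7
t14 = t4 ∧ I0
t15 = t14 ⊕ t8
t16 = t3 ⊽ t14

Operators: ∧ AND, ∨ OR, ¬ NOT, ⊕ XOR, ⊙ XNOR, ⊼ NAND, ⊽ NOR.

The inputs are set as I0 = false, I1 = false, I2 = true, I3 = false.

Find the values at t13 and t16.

t13 = true  t16 = true

t2 = I1 AND I2 = false AND true = false
t3 = NOT I2 = NOT true = false
t4 = t3 NOR I3 = false NOR false = true
t6 = t4 XNOR I1 = true XNOR false = false
t7 = t2 AND t6 = false AND false = false
t13 = t4 NAND t7 = true NAND false = true
t14 = t4 AND I0 = true AND false = false
t16 = t3 NOR t14 = false NOR false = true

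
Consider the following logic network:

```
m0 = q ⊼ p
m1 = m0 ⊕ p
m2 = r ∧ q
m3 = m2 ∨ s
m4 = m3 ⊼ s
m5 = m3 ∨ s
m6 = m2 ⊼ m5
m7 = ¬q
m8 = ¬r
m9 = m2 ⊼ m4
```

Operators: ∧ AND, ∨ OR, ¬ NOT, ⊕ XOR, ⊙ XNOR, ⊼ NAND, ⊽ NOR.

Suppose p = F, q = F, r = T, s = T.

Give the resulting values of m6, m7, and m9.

m2 = r AND q = T AND F = F
m3 = m2 OR s = F OR T = T
m4 = m3 NAND s = T NAND T = F
m5 = m3 OR s = T OR T = T
m6 = m2 NAND m5 = F NAND T = T
m7 = NOT q = NOT F = T
m9 = m2 NAND m4 = F NAND F = T

m6 = T; m7 = T; m9 = T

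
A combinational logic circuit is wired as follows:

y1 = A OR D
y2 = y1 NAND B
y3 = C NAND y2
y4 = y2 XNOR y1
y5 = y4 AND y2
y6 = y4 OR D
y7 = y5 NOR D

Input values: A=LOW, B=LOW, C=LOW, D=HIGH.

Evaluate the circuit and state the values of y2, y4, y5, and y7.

y2 = HIGH; y4 = HIGH; y5 = HIGH; y7 = LOW

y1 = A OR D = LOW OR HIGH = HIGH
y2 = y1 NAND B = HIGH NAND LOW = HIGH
y4 = y2 XNOR y1 = HIGH XNOR HIGH = HIGH
y5 = y4 AND y2 = HIGH AND HIGH = HIGH
y7 = y5 NOR D = HIGH NOR HIGH = LOW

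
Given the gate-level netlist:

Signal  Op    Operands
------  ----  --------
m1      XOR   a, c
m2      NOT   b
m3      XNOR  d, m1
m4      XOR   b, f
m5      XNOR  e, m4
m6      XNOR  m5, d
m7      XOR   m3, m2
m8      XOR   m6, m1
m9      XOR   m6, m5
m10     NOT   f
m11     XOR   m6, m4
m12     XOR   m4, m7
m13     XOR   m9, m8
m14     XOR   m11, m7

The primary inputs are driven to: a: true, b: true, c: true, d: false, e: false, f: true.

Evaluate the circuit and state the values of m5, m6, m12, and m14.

m5 = true, m6 = false, m12 = true, m14 = true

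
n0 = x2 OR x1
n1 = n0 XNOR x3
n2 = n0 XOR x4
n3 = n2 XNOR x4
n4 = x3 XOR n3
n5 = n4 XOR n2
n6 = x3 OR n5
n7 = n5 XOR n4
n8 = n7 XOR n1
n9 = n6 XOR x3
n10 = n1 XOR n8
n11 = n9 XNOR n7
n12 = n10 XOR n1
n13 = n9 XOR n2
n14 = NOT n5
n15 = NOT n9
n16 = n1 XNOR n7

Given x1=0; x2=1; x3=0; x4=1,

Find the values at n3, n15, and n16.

n3 = 0  n15 = 1  n16 = 1

n0 = x2 OR x1 = 1 OR 0 = 1
n1 = n0 XNOR x3 = 1 XNOR 0 = 0
n2 = n0 XOR x4 = 1 XOR 1 = 0
n3 = n2 XNOR x4 = 0 XNOR 1 = 0
n4 = x3 XOR n3 = 0 XOR 0 = 0
n5 = n4 XOR n2 = 0 XOR 0 = 0
n6 = x3 OR n5 = 0 OR 0 = 0
n7 = n5 XOR n4 = 0 XOR 0 = 0
n9 = n6 XOR x3 = 0 XOR 0 = 0
n15 = NOT n9 = NOT 0 = 1
n16 = n1 XNOR n7 = 0 XNOR 0 = 1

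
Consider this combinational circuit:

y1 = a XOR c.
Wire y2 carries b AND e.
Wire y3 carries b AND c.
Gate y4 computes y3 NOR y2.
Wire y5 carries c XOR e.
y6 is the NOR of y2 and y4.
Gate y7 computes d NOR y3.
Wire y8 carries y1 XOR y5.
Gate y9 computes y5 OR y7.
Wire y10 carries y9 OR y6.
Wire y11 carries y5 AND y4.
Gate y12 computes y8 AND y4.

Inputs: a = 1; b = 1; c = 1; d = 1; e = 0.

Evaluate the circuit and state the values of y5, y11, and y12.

y1 = a XOR c = 1 XOR 1 = 0
y2 = b AND e = 1 AND 0 = 0
y3 = b AND c = 1 AND 1 = 1
y4 = y3 NOR y2 = 1 NOR 0 = 0
y5 = c XOR e = 1 XOR 0 = 1
y8 = y1 XOR y5 = 0 XOR 1 = 1
y11 = y5 AND y4 = 1 AND 0 = 0
y12 = y8 AND y4 = 1 AND 0 = 0

y5 = 1, y11 = 0, y12 = 0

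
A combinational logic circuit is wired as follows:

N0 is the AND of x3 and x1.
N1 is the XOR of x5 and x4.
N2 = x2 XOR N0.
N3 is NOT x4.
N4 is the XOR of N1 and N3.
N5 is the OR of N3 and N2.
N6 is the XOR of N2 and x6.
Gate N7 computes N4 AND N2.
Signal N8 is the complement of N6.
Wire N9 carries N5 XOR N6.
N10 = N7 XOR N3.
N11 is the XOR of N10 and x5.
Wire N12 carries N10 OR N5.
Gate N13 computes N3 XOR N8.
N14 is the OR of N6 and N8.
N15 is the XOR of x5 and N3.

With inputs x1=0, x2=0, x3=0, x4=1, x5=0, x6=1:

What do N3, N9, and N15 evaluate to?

N3 = 0  N9 = 1  N15 = 0

N0 = x3 AND x1 = 0 AND 0 = 0
N2 = x2 XOR N0 = 0 XOR 0 = 0
N3 = NOT x4 = NOT 1 = 0
N5 = N3 OR N2 = 0 OR 0 = 0
N6 = N2 XOR x6 = 0 XOR 1 = 1
N9 = N5 XOR N6 = 0 XOR 1 = 1
N15 = x5 XOR N3 = 0 XOR 0 = 0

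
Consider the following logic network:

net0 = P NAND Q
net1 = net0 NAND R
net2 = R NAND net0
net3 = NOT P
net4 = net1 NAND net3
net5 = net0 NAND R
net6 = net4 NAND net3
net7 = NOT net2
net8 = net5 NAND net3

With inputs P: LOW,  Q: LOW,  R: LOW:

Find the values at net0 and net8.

net0 = P NAND Q = LOW NAND LOW = HIGH
net3 = NOT P = NOT LOW = HIGH
net5 = net0 NAND R = HIGH NAND LOW = HIGH
net8 = net5 NAND net3 = HIGH NAND HIGH = LOW

net0 = HIGH  net8 = LOW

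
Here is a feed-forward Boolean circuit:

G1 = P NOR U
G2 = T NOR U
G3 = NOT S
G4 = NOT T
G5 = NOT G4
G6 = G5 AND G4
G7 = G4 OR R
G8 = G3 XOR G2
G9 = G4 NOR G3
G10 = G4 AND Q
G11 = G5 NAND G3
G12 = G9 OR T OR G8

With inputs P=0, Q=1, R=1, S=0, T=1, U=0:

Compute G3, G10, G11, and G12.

G2 = T NOR U = 1 NOR 0 = 0
G3 = NOT S = NOT 0 = 1
G4 = NOT T = NOT 1 = 0
G5 = NOT G4 = NOT 0 = 1
G8 = G3 XOR G2 = 1 XOR 0 = 1
G9 = G4 NOR G3 = 0 NOR 1 = 0
G10 = G4 AND Q = 0 AND 1 = 0
G11 = G5 NAND G3 = 1 NAND 1 = 0
G12 = G9 OR T OR G8 = 0 OR 1 OR 1 = 1

G3 = 1, G10 = 0, G11 = 0, G12 = 1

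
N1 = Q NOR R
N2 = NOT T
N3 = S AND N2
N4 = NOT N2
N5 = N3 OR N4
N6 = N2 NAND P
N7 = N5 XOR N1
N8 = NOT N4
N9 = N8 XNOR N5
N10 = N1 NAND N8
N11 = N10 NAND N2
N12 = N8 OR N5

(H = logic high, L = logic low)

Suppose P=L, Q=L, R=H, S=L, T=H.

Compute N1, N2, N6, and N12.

N1 = Q NOR R = L NOR H = L
N2 = NOT T = NOT H = L
N3 = S AND N2 = L AND L = L
N4 = NOT N2 = NOT L = H
N5 = N3 OR N4 = L OR H = H
N6 = N2 NAND P = L NAND L = H
N8 = NOT N4 = NOT H = L
N12 = N8 OR N5 = L OR H = H

N1 = L; N2 = L; N6 = H; N12 = H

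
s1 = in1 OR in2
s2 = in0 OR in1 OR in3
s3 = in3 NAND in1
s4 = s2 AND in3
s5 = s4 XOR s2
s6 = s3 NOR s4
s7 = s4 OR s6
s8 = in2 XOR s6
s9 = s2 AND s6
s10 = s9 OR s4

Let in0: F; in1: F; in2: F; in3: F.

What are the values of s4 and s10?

s4 = F  s10 = F

s2 = in0 OR in1 OR in3 = F OR F OR F = F
s3 = in3 NAND in1 = F NAND F = T
s4 = s2 AND in3 = F AND F = F
s6 = s3 NOR s4 = T NOR F = F
s9 = s2 AND s6 = F AND F = F
s10 = s9 OR s4 = F OR F = F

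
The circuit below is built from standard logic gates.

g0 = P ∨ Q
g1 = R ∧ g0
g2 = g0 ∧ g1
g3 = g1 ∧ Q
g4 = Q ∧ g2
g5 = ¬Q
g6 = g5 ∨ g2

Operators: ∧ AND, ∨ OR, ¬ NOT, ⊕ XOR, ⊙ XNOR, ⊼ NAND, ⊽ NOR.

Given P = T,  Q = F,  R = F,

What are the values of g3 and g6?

g3 = F  g6 = T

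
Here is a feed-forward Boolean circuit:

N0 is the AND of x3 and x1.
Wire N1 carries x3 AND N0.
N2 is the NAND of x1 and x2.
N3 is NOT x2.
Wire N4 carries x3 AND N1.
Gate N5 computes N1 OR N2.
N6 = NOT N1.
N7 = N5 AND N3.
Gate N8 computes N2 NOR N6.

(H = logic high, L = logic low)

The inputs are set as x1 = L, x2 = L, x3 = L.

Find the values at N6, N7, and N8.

N6 = H, N7 = H, N8 = L

N0 = x3 AND x1 = L AND L = L
N1 = x3 AND N0 = L AND L = L
N2 = x1 NAND x2 = L NAND L = H
N3 = NOT x2 = NOT L = H
N5 = N1 OR N2 = L OR H = H
N6 = NOT N1 = NOT L = H
N7 = N5 AND N3 = H AND H = H
N8 = N2 NOR N6 = H NOR H = L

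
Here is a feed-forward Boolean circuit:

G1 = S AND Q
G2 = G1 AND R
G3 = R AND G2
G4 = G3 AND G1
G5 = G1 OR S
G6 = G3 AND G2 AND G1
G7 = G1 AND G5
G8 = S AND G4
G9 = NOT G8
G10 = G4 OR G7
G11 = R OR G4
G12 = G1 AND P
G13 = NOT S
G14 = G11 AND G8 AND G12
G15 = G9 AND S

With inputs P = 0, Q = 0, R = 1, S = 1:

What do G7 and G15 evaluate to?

G7 = 0, G15 = 1

G1 = S AND Q = 1 AND 0 = 0
G2 = G1 AND R = 0 AND 1 = 0
G3 = R AND G2 = 1 AND 0 = 0
G4 = G3 AND G1 = 0 AND 0 = 0
G5 = G1 OR S = 0 OR 1 = 1
G7 = G1 AND G5 = 0 AND 1 = 0
G8 = S AND G4 = 1 AND 0 = 0
G9 = NOT G8 = NOT 0 = 1
G15 = G9 AND S = 1 AND 1 = 1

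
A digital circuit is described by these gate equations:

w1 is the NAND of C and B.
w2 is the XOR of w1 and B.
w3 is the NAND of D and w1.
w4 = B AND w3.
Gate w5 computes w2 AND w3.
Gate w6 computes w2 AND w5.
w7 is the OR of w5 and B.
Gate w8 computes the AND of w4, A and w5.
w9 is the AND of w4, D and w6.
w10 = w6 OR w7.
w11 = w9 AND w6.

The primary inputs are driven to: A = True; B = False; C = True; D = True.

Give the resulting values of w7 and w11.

w7 = False, w11 = False

w1 = C NAND B = True NAND False = True
w2 = w1 XOR B = True XOR False = True
w3 = D NAND w1 = True NAND True = False
w4 = B AND w3 = False AND False = False
w5 = w2 AND w3 = True AND False = False
w6 = w2 AND w5 = True AND False = False
w7 = w5 OR B = False OR False = False
w9 = w4 AND D AND w6 = False AND True AND False = False
w11 = w9 AND w6 = False AND False = False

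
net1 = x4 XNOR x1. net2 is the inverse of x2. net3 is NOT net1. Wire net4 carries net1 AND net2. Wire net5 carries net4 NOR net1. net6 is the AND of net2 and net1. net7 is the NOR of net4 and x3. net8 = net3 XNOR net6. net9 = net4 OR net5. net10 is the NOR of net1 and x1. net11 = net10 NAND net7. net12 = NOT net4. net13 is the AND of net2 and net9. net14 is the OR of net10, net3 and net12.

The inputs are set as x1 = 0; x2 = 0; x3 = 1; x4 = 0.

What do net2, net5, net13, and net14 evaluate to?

net1 = x4 XNOR x1 = 0 XNOR 0 = 1
net2 = NOT x2 = NOT 0 = 1
net3 = NOT net1 = NOT 1 = 0
net4 = net1 AND net2 = 1 AND 1 = 1
net5 = net4 NOR net1 = 1 NOR 1 = 0
net9 = net4 OR net5 = 1 OR 0 = 1
net10 = net1 NOR x1 = 1 NOR 0 = 0
net12 = NOT net4 = NOT 1 = 0
net13 = net2 AND net9 = 1 AND 1 = 1
net14 = net10 OR net3 OR net12 = 0 OR 0 OR 0 = 0

net2 = 1; net5 = 0; net13 = 1; net14 = 0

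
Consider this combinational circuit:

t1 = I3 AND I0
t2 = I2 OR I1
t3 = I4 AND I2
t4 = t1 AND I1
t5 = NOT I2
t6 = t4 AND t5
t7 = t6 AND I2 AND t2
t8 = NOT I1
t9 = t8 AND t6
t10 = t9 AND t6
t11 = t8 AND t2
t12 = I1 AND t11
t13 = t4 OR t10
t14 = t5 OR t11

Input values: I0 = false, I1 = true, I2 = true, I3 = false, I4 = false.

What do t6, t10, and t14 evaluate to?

t1 = I3 AND I0 = false AND false = false
t2 = I2 OR I1 = true OR true = true
t4 = t1 AND I1 = false AND true = false
t5 = NOT I2 = NOT true = false
t6 = t4 AND t5 = false AND false = false
t8 = NOT I1 = NOT true = false
t9 = t8 AND t6 = false AND false = false
t10 = t9 AND t6 = false AND false = false
t11 = t8 AND t2 = false AND true = false
t14 = t5 OR t11 = false OR false = false

t6 = false, t10 = false, t14 = false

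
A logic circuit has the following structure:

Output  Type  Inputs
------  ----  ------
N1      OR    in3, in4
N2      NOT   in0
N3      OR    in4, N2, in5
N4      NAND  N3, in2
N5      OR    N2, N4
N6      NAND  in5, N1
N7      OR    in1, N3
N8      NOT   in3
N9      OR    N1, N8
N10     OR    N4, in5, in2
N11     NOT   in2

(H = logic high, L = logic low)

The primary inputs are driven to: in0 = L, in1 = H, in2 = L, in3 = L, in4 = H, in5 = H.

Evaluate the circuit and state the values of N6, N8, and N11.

N6 = L, N8 = H, N11 = H

N1 = in3 OR in4 = L OR H = H
N6 = in5 NAND N1 = H NAND H = L
N8 = NOT in3 = NOT L = H
N11 = NOT in2 = NOT L = H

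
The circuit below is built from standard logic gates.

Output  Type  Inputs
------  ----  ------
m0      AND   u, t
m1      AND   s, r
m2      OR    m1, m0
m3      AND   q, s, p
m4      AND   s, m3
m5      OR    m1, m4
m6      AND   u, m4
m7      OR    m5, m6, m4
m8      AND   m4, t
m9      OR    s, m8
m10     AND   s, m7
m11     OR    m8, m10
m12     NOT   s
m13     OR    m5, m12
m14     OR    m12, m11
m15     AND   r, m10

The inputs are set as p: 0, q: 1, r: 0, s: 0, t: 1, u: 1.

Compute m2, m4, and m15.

m0 = u AND t = 1 AND 1 = 1
m1 = s AND r = 0 AND 0 = 0
m2 = m1 OR m0 = 0 OR 1 = 1
m3 = q AND s AND p = 1 AND 0 AND 0 = 0
m4 = s AND m3 = 0 AND 0 = 0
m5 = m1 OR m4 = 0 OR 0 = 0
m6 = u AND m4 = 1 AND 0 = 0
m7 = m5 OR m6 OR m4 = 0 OR 0 OR 0 = 0
m10 = s AND m7 = 0 AND 0 = 0
m15 = r AND m10 = 0 AND 0 = 0

m2 = 1, m4 = 0, m15 = 0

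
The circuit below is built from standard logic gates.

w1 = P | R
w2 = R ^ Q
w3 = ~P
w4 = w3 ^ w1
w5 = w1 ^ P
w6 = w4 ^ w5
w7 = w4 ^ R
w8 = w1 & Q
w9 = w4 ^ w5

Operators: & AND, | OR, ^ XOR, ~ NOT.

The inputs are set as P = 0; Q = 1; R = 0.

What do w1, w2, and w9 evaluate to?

w1 = 0  w2 = 1  w9 = 1

w1 = P OR R = 0 OR 0 = 0
w2 = R XOR Q = 0 XOR 1 = 1
w3 = NOT P = NOT 0 = 1
w4 = w3 XOR w1 = 1 XOR 0 = 1
w5 = w1 XOR P = 0 XOR 0 = 0
w9 = w4 XOR w5 = 1 XOR 0 = 1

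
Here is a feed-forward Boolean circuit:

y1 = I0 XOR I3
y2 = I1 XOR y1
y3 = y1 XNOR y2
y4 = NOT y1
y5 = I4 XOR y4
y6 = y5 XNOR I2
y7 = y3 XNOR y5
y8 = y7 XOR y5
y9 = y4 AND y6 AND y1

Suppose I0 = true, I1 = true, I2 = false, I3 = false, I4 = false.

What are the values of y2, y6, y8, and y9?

y1 = I0 XOR I3 = true XOR false = true
y2 = I1 XOR y1 = true XOR true = false
y3 = y1 XNOR y2 = true XNOR false = false
y4 = NOT y1 = NOT true = false
y5 = I4 XOR y4 = false XOR false = false
y6 = y5 XNOR I2 = false XNOR false = true
y7 = y3 XNOR y5 = false XNOR false = true
y8 = y7 XOR y5 = true XOR false = true
y9 = y4 AND y6 AND y1 = false AND true AND true = false

y2 = false, y6 = true, y8 = true, y9 = false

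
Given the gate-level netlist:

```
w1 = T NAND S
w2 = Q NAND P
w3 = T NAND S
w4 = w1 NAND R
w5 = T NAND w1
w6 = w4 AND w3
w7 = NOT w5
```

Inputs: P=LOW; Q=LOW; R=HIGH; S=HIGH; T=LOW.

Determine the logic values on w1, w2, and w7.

w1 = HIGH, w2 = HIGH, w7 = LOW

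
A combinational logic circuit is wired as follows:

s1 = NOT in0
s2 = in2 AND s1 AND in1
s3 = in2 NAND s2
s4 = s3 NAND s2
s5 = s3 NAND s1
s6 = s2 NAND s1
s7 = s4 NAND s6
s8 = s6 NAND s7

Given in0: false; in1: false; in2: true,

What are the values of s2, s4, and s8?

s2 = false, s4 = true, s8 = true

s1 = NOT in0 = NOT false = true
s2 = in2 AND s1 AND in1 = true AND true AND false = false
s3 = in2 NAND s2 = true NAND false = true
s4 = s3 NAND s2 = true NAND false = true
s6 = s2 NAND s1 = false NAND true = true
s7 = s4 NAND s6 = true NAND true = false
s8 = s6 NAND s7 = true NAND false = true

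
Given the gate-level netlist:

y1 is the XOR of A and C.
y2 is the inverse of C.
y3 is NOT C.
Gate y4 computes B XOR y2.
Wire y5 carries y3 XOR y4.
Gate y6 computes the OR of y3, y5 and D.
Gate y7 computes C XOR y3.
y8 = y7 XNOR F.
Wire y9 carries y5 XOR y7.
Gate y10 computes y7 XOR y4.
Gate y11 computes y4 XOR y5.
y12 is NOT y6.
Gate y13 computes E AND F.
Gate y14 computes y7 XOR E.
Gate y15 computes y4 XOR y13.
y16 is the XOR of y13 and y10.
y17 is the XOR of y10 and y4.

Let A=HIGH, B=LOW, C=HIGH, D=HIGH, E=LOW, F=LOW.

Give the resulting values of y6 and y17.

y6 = HIGH, y17 = HIGH

y2 = NOT C = NOT HIGH = LOW
y3 = NOT C = NOT HIGH = LOW
y4 = B XOR y2 = LOW XOR LOW = LOW
y5 = y3 XOR y4 = LOW XOR LOW = LOW
y6 = y3 OR y5 OR D = LOW OR LOW OR HIGH = HIGH
y7 = C XOR y3 = HIGH XOR LOW = HIGH
y10 = y7 XOR y4 = HIGH XOR LOW = HIGH
y17 = y10 XOR y4 = HIGH XOR LOW = HIGH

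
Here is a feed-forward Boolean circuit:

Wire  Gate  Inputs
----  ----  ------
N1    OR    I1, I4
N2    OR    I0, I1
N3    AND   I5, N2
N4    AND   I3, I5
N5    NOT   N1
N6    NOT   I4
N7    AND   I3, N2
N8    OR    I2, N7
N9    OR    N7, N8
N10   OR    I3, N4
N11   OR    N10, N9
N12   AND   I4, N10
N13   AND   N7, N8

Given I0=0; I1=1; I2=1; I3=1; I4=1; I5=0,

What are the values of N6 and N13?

N2 = I0 OR I1 = 0 OR 1 = 1
N6 = NOT I4 = NOT 1 = 0
N7 = I3 AND N2 = 1 AND 1 = 1
N8 = I2 OR N7 = 1 OR 1 = 1
N13 = N7 AND N8 = 1 AND 1 = 1

N6 = 0, N13 = 1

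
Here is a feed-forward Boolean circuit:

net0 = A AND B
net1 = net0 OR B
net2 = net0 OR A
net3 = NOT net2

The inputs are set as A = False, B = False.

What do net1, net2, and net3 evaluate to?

net1 = False  net2 = False  net3 = True

net0 = A AND B = False AND False = False
net1 = net0 OR B = False OR False = False
net2 = net0 OR A = False OR False = False
net3 = NOT net2 = NOT False = True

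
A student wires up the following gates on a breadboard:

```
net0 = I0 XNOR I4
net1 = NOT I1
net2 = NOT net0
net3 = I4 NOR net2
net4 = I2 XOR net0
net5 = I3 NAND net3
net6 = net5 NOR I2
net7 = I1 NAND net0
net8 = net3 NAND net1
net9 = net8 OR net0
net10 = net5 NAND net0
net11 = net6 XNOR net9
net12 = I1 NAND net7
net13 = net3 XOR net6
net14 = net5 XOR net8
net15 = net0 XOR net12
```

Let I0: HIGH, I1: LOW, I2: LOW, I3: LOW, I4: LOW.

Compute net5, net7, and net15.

net5 = HIGH, net7 = HIGH, net15 = HIGH

net0 = I0 XNOR I4 = HIGH XNOR LOW = LOW
net2 = NOT net0 = NOT LOW = HIGH
net3 = I4 NOR net2 = LOW NOR HIGH = LOW
net5 = I3 NAND net3 = LOW NAND LOW = HIGH
net7 = I1 NAND net0 = LOW NAND LOW = HIGH
net12 = I1 NAND net7 = LOW NAND HIGH = HIGH
net15 = net0 XOR net12 = LOW XOR HIGH = HIGH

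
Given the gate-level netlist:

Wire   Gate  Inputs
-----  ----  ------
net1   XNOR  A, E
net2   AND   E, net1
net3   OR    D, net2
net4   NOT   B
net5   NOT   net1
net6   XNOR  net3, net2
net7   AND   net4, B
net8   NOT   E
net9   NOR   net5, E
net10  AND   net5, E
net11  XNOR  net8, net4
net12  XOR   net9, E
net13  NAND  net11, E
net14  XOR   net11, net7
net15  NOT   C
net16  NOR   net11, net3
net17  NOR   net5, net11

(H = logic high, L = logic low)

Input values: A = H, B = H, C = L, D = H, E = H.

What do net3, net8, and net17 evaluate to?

net3 = H, net8 = L, net17 = L

net1 = A XNOR E = H XNOR H = H
net2 = E AND net1 = H AND H = H
net3 = D OR net2 = H OR H = H
net4 = NOT B = NOT H = L
net5 = NOT net1 = NOT H = L
net8 = NOT E = NOT H = L
net11 = net8 XNOR net4 = L XNOR L = H
net17 = net5 NOR net11 = L NOR H = L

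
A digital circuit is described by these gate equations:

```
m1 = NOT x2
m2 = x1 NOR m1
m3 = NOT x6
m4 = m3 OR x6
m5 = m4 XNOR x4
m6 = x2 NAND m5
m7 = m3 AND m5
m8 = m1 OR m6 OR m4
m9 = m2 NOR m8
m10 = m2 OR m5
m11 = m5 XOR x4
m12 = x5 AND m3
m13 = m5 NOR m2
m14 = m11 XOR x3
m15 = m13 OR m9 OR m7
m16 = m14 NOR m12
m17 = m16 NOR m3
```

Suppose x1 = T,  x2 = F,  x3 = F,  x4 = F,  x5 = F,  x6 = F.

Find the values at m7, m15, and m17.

m1 = NOT x2 = NOT F = T
m2 = x1 NOR m1 = T NOR T = F
m3 = NOT x6 = NOT F = T
m4 = m3 OR x6 = T OR F = T
m5 = m4 XNOR x4 = T XNOR F = F
m6 = x2 NAND m5 = F NAND F = T
m7 = m3 AND m5 = T AND F = F
m8 = m1 OR m6 OR m4 = T OR T OR T = T
m9 = m2 NOR m8 = F NOR T = F
m11 = m5 XOR x4 = F XOR F = F
m12 = x5 AND m3 = F AND T = F
m13 = m5 NOR m2 = F NOR F = T
m14 = m11 XOR x3 = F XOR F = F
m15 = m13 OR m9 OR m7 = T OR F OR F = T
m16 = m14 NOR m12 = F NOR F = T
m17 = m16 NOR m3 = T NOR T = F

m7 = F; m15 = T; m17 = F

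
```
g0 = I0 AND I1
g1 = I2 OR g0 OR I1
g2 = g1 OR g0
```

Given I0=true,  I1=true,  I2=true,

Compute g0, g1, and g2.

g0 = I0 AND I1 = true AND true = true
g1 = I2 OR g0 OR I1 = true OR true OR true = true
g2 = g1 OR g0 = true OR true = true

g0 = true; g1 = true; g2 = true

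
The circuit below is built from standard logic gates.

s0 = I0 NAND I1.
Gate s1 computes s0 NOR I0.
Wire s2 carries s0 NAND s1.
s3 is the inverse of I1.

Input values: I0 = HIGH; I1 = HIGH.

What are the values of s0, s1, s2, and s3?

s0 = I0 NAND I1 = HIGH NAND HIGH = LOW
s1 = s0 NOR I0 = LOW NOR HIGH = LOW
s2 = s0 NAND s1 = LOW NAND LOW = HIGH
s3 = NOT I1 = NOT HIGH = LOW

s0 = LOW, s1 = LOW, s2 = HIGH, s3 = LOW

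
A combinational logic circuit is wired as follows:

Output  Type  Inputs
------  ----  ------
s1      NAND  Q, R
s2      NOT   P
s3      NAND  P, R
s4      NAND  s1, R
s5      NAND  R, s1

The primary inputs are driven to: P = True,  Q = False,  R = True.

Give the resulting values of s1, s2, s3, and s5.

s1 = Q NAND R = False NAND True = True
s2 = NOT P = NOT True = False
s3 = P NAND R = True NAND True = False
s5 = R NAND s1 = True NAND True = False

s1 = True, s2 = False, s3 = False, s5 = False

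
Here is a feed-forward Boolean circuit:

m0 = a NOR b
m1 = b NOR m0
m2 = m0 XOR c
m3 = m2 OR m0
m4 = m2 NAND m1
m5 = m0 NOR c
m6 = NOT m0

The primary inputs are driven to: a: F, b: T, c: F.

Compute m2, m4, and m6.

m0 = a NOR b = F NOR T = F
m1 = b NOR m0 = T NOR F = F
m2 = m0 XOR c = F XOR F = F
m4 = m2 NAND m1 = F NAND F = T
m6 = NOT m0 = NOT F = T

m2 = F  m4 = T  m6 = T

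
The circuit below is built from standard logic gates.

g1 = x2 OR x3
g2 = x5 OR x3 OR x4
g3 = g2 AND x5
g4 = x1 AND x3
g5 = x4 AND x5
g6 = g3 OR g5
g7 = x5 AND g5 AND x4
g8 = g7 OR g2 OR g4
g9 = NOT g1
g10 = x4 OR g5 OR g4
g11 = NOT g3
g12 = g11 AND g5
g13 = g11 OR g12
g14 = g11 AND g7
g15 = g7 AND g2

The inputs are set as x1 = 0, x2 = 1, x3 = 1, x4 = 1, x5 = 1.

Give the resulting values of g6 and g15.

g2 = x5 OR x3 OR x4 = 1 OR 1 OR 1 = 1
g3 = g2 AND x5 = 1 AND 1 = 1
g5 = x4 AND x5 = 1 AND 1 = 1
g6 = g3 OR g5 = 1 OR 1 = 1
g7 = x5 AND g5 AND x4 = 1 AND 1 AND 1 = 1
g15 = g7 AND g2 = 1 AND 1 = 1

g6 = 1; g15 = 1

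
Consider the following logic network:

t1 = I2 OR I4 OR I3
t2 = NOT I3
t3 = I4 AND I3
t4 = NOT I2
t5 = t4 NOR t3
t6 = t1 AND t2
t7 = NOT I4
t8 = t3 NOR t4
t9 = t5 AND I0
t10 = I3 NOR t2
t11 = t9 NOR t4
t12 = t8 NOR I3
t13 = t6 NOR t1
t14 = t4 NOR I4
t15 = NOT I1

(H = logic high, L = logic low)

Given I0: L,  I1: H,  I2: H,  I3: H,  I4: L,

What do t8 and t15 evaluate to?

t8 = H, t15 = L

t3 = I4 AND I3 = L AND H = L
t4 = NOT I2 = NOT H = L
t8 = t3 NOR t4 = L NOR L = H
t15 = NOT I1 = NOT H = L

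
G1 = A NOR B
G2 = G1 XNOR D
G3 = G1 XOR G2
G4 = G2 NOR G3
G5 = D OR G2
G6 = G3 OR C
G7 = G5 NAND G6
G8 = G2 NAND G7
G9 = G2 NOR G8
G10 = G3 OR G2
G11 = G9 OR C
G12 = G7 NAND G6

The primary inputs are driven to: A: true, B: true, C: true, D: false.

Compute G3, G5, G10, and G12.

G1 = A NOR B = true NOR true = false
G2 = G1 XNOR D = false XNOR false = true
G3 = G1 XOR G2 = false XOR true = true
G5 = D OR G2 = false OR true = true
G6 = G3 OR C = true OR true = true
G7 = G5 NAND G6 = true NAND true = false
G10 = G3 OR G2 = true OR true = true
G12 = G7 NAND G6 = false NAND true = true

G3 = true, G5 = true, G10 = true, G12 = true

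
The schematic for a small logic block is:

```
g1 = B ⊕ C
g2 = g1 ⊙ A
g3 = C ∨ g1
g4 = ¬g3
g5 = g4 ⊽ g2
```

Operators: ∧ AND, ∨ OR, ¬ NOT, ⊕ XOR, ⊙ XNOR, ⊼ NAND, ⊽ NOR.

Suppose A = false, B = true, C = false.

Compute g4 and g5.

g4 = false; g5 = true

g1 = B XOR C = true XOR false = true
g2 = g1 XNOR A = true XNOR false = false
g3 = C OR g1 = false OR true = true
g4 = NOT g3 = NOT true = false
g5 = g4 NOR g2 = false NOR false = true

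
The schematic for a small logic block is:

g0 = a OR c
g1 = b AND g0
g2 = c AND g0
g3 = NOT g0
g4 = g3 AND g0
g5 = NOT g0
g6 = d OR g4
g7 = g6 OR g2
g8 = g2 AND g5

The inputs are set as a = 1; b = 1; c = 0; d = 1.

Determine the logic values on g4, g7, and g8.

g0 = a OR c = 1 OR 0 = 1
g2 = c AND g0 = 0 AND 1 = 0
g3 = NOT g0 = NOT 1 = 0
g4 = g3 AND g0 = 0 AND 1 = 0
g5 = NOT g0 = NOT 1 = 0
g6 = d OR g4 = 1 OR 0 = 1
g7 = g6 OR g2 = 1 OR 0 = 1
g8 = g2 AND g5 = 0 AND 0 = 0

g4 = 0; g7 = 1; g8 = 0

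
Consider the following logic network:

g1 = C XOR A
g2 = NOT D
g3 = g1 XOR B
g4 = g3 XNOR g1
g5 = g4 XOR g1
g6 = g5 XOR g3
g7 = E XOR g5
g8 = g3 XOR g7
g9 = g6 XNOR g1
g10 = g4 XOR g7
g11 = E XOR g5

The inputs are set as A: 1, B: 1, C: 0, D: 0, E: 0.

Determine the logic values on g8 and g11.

g8 = 1, g11 = 1

g1 = C XOR A = 0 XOR 1 = 1
g3 = g1 XOR B = 1 XOR 1 = 0
g4 = g3 XNOR g1 = 0 XNOR 1 = 0
g5 = g4 XOR g1 = 0 XOR 1 = 1
g7 = E XOR g5 = 0 XOR 1 = 1
g8 = g3 XOR g7 = 0 XOR 1 = 1
g11 = E XOR g5 = 0 XOR 1 = 1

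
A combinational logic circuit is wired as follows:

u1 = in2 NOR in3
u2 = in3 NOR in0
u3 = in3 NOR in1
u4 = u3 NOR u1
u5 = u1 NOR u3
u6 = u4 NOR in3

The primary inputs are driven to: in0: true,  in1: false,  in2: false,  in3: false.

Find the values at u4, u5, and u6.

u4 = false, u5 = false, u6 = true

u1 = in2 NOR in3 = false NOR false = true
u3 = in3 NOR in1 = false NOR false = true
u4 = u3 NOR u1 = true NOR true = false
u5 = u1 NOR u3 = true NOR true = false
u6 = u4 NOR in3 = false NOR false = true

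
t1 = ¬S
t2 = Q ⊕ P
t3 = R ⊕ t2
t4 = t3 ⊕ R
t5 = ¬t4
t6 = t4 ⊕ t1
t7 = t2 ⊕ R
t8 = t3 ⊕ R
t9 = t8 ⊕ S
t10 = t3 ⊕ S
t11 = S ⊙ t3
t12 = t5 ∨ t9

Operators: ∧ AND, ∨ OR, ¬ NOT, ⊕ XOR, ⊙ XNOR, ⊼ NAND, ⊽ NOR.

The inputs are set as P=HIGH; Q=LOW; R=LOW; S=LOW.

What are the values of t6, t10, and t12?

t1 = NOT S = NOT LOW = HIGH
t2 = Q XOR P = LOW XOR HIGH = HIGH
t3 = R XOR t2 = LOW XOR HIGH = HIGH
t4 = t3 XOR R = HIGH XOR LOW = HIGH
t5 = NOT t4 = NOT HIGH = LOW
t6 = t4 XOR t1 = HIGH XOR HIGH = LOW
t8 = t3 XOR R = HIGH XOR LOW = HIGH
t9 = t8 XOR S = HIGH XOR LOW = HIGH
t10 = t3 XOR S = HIGH XOR LOW = HIGH
t12 = t5 OR t9 = LOW OR HIGH = HIGH

t6 = LOW; t10 = HIGH; t12 = HIGH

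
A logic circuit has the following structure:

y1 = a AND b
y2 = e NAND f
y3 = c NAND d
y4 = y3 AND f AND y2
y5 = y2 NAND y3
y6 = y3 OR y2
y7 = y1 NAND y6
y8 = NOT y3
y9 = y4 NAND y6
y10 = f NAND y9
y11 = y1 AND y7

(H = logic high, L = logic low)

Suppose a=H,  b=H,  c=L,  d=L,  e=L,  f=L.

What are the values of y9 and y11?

y9 = H, y11 = L

y1 = a AND b = H AND H = H
y2 = e NAND f = L NAND L = H
y3 = c NAND d = L NAND L = H
y4 = y3 AND f AND y2 = H AND L AND H = L
y6 = y3 OR y2 = H OR H = H
y7 = y1 NAND y6 = H NAND H = L
y9 = y4 NAND y6 = L NAND H = H
y11 = y1 AND y7 = H AND L = L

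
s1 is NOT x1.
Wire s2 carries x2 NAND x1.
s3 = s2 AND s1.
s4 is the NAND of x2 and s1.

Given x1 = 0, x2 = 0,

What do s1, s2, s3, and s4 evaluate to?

s1 = 1, s2 = 1, s3 = 1, s4 = 1

s1 = NOT x1 = NOT 0 = 1
s2 = x2 NAND x1 = 0 NAND 0 = 1
s3 = s2 AND s1 = 1 AND 1 = 1
s4 = x2 NAND s1 = 0 NAND 1 = 1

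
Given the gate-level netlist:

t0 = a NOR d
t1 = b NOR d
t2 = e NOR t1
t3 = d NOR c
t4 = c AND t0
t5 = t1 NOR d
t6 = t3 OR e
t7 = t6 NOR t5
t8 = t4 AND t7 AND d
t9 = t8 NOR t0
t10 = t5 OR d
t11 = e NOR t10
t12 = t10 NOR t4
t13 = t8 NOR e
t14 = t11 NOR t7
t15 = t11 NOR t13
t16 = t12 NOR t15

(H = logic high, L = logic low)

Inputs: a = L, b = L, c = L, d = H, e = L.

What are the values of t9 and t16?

t9 = H; t16 = H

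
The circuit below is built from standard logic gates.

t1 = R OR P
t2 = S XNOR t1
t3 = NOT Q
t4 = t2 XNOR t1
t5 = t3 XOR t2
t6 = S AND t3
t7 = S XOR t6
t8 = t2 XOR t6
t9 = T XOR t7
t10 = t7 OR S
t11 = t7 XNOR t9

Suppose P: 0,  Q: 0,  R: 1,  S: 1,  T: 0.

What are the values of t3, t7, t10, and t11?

t3 = 1, t7 = 0, t10 = 1, t11 = 1

t3 = NOT Q = NOT 0 = 1
t6 = S AND t3 = 1 AND 1 = 1
t7 = S XOR t6 = 1 XOR 1 = 0
t9 = T XOR t7 = 0 XOR 0 = 0
t10 = t7 OR S = 0 OR 1 = 1
t11 = t7 XNOR t9 = 0 XNOR 0 = 1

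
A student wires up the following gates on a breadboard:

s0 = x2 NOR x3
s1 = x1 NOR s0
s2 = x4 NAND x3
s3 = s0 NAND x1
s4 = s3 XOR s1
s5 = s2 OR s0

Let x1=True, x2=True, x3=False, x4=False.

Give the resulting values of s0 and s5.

s0 = False, s5 = True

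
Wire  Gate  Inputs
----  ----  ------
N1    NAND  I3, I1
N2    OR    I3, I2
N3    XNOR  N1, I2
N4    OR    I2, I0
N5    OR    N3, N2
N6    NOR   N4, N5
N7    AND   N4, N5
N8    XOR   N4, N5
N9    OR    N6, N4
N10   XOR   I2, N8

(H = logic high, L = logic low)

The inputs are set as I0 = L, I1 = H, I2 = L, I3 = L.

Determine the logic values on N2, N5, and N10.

N2 = L, N5 = L, N10 = L

N1 = I3 NAND I1 = L NAND H = H
N2 = I3 OR I2 = L OR L = L
N3 = N1 XNOR I2 = H XNOR L = L
N4 = I2 OR I0 = L OR L = L
N5 = N3 OR N2 = L OR L = L
N8 = N4 XOR N5 = L XOR L = L
N10 = I2 XOR N8 = L XOR L = L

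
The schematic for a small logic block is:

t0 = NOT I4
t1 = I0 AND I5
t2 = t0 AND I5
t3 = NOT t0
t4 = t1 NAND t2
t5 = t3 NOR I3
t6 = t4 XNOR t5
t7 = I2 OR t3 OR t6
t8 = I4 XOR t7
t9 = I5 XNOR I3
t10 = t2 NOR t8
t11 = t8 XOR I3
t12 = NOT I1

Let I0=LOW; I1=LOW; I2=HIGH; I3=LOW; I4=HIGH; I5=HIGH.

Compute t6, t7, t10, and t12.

t6 = LOW; t7 = HIGH; t10 = HIGH; t12 = HIGH

t0 = NOT I4 = NOT HIGH = LOW
t1 = I0 AND I5 = LOW AND HIGH = LOW
t2 = t0 AND I5 = LOW AND HIGH = LOW
t3 = NOT t0 = NOT LOW = HIGH
t4 = t1 NAND t2 = LOW NAND LOW = HIGH
t5 = t3 NOR I3 = HIGH NOR LOW = LOW
t6 = t4 XNOR t5 = HIGH XNOR LOW = LOW
t7 = I2 OR t3 OR t6 = HIGH OR HIGH OR LOW = HIGH
t8 = I4 XOR t7 = HIGH XOR HIGH = LOW
t10 = t2 NOR t8 = LOW NOR LOW = HIGH
t12 = NOT I1 = NOT LOW = HIGH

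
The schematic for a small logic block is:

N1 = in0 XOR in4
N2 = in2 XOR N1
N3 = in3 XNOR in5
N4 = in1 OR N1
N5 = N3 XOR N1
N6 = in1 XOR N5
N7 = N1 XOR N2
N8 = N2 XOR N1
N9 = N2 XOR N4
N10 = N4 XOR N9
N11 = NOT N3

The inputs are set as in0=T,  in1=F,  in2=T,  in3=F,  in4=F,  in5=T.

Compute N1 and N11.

N1 = in0 XOR in4 = T XOR F = T
N3 = in3 XNOR in5 = F XNOR T = F
N11 = NOT N3 = NOT F = T

N1 = T, N11 = T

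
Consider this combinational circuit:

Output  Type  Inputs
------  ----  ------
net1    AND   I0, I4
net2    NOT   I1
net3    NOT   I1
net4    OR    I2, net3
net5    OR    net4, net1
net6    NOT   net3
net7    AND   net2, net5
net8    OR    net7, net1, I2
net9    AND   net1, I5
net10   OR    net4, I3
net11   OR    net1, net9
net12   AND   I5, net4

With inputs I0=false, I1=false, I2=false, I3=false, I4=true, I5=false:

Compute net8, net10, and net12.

net8 = true  net10 = true  net12 = false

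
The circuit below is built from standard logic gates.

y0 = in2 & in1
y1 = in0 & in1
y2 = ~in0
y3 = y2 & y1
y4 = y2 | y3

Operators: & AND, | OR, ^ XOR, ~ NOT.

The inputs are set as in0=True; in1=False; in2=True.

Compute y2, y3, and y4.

y2 = False  y3 = False  y4 = False

y1 = in0 AND in1 = True AND False = False
y2 = NOT in0 = NOT True = False
y3 = y2 AND y1 = False AND False = False
y4 = y2 OR y3 = False OR False = False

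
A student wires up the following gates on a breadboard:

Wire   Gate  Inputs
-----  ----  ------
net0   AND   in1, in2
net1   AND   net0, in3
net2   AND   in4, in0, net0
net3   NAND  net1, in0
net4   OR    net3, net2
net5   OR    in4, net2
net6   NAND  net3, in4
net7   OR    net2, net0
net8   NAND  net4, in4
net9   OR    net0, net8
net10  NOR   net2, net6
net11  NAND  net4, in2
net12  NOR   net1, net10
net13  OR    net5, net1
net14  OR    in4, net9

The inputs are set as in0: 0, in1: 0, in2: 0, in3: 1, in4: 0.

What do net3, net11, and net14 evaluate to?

net3 = 1, net11 = 1, net14 = 1

net0 = in1 AND in2 = 0 AND 0 = 0
net1 = net0 AND in3 = 0 AND 1 = 0
net2 = in4 AND in0 AND net0 = 0 AND 0 AND 0 = 0
net3 = net1 NAND in0 = 0 NAND 0 = 1
net4 = net3 OR net2 = 1 OR 0 = 1
net8 = net4 NAND in4 = 1 NAND 0 = 1
net9 = net0 OR net8 = 0 OR 1 = 1
net11 = net4 NAND in2 = 1 NAND 0 = 1
net14 = in4 OR net9 = 0 OR 1 = 1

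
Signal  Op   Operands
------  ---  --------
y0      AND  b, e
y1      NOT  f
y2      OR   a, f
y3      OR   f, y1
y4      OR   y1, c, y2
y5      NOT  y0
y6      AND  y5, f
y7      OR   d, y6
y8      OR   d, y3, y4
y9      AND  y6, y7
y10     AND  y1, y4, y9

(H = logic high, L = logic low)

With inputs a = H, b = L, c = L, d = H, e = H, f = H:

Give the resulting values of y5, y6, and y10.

y0 = b AND e = L AND H = L
y1 = NOT f = NOT H = L
y2 = a OR f = H OR H = H
y4 = y1 OR c OR y2 = L OR L OR H = H
y5 = NOT y0 = NOT L = H
y6 = y5 AND f = H AND H = H
y7 = d OR y6 = H OR H = H
y9 = y6 AND y7 = H AND H = H
y10 = y1 AND y4 AND y9 = L AND H AND H = L

y5 = H  y6 = H  y10 = L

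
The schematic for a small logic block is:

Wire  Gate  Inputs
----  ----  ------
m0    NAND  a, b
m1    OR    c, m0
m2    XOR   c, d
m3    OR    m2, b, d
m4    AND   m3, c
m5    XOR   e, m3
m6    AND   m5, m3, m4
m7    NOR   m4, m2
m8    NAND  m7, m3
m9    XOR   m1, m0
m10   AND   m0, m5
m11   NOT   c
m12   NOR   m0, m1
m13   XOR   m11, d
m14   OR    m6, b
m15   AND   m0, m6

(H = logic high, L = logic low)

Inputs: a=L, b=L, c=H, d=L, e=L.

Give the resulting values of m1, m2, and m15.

m1 = H, m2 = H, m15 = H

m0 = a NAND b = L NAND L = H
m1 = c OR m0 = H OR H = H
m2 = c XOR d = H XOR L = H
m3 = m2 OR b OR d = H OR L OR L = H
m4 = m3 AND c = H AND H = H
m5 = e XOR m3 = L XOR H = H
m6 = m5 AND m3 AND m4 = H AND H AND H = H
m15 = m0 AND m6 = H AND H = H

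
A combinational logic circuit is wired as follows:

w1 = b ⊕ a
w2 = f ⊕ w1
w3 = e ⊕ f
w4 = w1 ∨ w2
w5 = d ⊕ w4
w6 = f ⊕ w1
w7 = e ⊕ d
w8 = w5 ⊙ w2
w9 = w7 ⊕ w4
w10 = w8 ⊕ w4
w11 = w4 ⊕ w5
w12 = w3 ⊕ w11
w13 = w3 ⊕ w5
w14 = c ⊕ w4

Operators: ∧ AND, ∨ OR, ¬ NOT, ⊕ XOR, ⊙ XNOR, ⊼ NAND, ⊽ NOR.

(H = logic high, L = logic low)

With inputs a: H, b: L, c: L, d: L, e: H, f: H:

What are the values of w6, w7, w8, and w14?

w1 = b XOR a = L XOR H = H
w2 = f XOR w1 = H XOR H = L
w4 = w1 OR w2 = H OR L = H
w5 = d XOR w4 = L XOR H = H
w6 = f XOR w1 = H XOR H = L
w7 = e XOR d = H XOR L = H
w8 = w5 XNOR w2 = H XNOR L = L
w14 = c XOR w4 = L XOR H = H

w6 = L  w7 = H  w8 = L  w14 = H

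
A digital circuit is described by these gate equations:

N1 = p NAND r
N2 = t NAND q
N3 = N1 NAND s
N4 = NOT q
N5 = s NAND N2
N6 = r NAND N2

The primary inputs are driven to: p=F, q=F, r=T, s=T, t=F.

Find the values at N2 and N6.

N2 = T, N6 = F

N2 = t NAND q = F NAND F = T
N6 = r NAND N2 = T NAND T = F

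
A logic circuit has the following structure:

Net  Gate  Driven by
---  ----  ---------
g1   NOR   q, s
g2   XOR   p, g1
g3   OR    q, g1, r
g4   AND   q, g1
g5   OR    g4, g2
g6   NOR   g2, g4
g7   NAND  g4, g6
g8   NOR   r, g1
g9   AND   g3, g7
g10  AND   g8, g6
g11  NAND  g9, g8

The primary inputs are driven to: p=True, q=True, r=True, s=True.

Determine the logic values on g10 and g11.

g10 = False, g11 = True

g1 = q NOR s = True NOR True = False
g2 = p XOR g1 = True XOR False = True
g3 = q OR g1 OR r = True OR False OR True = True
g4 = q AND g1 = True AND False = False
g6 = g2 NOR g4 = True NOR False = False
g7 = g4 NAND g6 = False NAND False = True
g8 = r NOR g1 = True NOR False = False
g9 = g3 AND g7 = True AND True = True
g10 = g8 AND g6 = False AND False = False
g11 = g9 NAND g8 = True NAND False = True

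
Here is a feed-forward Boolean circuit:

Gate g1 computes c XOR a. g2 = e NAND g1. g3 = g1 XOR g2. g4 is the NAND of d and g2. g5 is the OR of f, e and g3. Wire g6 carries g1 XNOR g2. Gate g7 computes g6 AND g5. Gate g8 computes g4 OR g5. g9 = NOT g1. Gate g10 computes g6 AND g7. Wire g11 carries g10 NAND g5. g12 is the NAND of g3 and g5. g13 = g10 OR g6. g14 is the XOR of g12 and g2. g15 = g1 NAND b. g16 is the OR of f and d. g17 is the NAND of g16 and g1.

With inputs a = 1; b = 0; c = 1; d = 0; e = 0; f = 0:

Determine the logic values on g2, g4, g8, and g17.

g2 = 1  g4 = 1  g8 = 1  g17 = 1

g1 = c XOR a = 1 XOR 1 = 0
g2 = e NAND g1 = 0 NAND 0 = 1
g3 = g1 XOR g2 = 0 XOR 1 = 1
g4 = d NAND g2 = 0 NAND 1 = 1
g5 = f OR e OR g3 = 0 OR 0 OR 1 = 1
g8 = g4 OR g5 = 1 OR 1 = 1
g16 = f OR d = 0 OR 0 = 0
g17 = g16 NAND g1 = 0 NAND 0 = 1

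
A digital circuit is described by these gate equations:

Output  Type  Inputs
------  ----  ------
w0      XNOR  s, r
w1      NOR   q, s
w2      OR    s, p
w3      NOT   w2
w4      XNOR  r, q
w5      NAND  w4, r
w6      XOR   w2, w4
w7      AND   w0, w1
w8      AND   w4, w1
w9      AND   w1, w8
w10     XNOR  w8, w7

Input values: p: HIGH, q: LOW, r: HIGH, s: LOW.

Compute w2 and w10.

w2 = HIGH  w10 = HIGH

w0 = s XNOR r = LOW XNOR HIGH = LOW
w1 = q NOR s = LOW NOR LOW = HIGH
w2 = s OR p = LOW OR HIGH = HIGH
w4 = r XNOR q = HIGH XNOR LOW = LOW
w7 = w0 AND w1 = LOW AND HIGH = LOW
w8 = w4 AND w1 = LOW AND HIGH = LOW
w10 = w8 XNOR w7 = LOW XNOR LOW = HIGH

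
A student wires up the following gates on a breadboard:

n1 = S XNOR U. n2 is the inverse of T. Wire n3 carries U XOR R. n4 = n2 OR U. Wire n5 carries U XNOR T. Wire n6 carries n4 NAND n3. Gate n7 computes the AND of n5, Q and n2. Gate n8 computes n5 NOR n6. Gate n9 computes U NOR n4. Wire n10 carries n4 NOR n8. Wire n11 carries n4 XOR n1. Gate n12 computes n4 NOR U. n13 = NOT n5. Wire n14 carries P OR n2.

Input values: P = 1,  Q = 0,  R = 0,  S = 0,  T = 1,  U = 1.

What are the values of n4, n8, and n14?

n4 = 1, n8 = 0, n14 = 1

n2 = NOT T = NOT 1 = 0
n3 = U XOR R = 1 XOR 0 = 1
n4 = n2 OR U = 0 OR 1 = 1
n5 = U XNOR T = 1 XNOR 1 = 1
n6 = n4 NAND n3 = 1 NAND 1 = 0
n8 = n5 NOR n6 = 1 NOR 0 = 0
n14 = P OR n2 = 1 OR 0 = 1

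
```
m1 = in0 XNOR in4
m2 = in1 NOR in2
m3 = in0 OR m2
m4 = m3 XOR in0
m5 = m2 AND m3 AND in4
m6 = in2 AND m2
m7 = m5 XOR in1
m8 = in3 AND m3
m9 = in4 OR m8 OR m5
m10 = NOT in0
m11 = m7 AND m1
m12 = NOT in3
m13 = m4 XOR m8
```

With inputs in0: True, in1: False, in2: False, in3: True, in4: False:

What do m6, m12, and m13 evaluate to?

m2 = in1 NOR in2 = False NOR False = True
m3 = in0 OR m2 = True OR True = True
m4 = m3 XOR in0 = True XOR True = False
m6 = in2 AND m2 = False AND True = False
m8 = in3 AND m3 = True AND True = True
m12 = NOT in3 = NOT True = False
m13 = m4 XOR m8 = False XOR True = True

m6 = False, m12 = False, m13 = True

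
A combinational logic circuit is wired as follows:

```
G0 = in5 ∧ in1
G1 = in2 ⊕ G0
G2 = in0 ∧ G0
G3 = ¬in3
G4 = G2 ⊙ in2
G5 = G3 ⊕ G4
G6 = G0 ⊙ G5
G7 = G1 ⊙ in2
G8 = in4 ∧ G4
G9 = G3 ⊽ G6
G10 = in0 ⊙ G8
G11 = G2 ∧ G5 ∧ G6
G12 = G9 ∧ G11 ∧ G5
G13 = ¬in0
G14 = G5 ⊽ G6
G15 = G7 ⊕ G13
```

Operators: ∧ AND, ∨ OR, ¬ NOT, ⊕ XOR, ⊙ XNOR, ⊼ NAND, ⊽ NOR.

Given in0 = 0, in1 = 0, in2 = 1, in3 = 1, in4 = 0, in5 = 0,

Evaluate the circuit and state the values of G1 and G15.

G1 = 1; G15 = 0

G0 = in5 AND in1 = 0 AND 0 = 0
G1 = in2 XOR G0 = 1 XOR 0 = 1
G7 = G1 XNOR in2 = 1 XNOR 1 = 1
G13 = NOT in0 = NOT 0 = 1
G15 = G7 XOR G13 = 1 XOR 1 = 0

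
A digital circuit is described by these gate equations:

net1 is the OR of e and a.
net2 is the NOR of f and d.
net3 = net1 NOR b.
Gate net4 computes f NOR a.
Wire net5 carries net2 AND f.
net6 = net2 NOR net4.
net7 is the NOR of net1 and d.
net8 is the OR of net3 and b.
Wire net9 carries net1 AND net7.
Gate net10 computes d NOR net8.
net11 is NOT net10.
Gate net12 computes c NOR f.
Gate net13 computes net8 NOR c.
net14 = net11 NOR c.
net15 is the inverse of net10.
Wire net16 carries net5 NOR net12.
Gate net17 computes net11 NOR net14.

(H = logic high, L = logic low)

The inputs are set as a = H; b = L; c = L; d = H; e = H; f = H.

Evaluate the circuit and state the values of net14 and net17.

net1 = e OR a = H OR H = H
net3 = net1 NOR b = H NOR L = L
net8 = net3 OR b = L OR L = L
net10 = d NOR net8 = H NOR L = L
net11 = NOT net10 = NOT L = H
net14 = net11 NOR c = H NOR L = L
net17 = net11 NOR net14 = H NOR L = L

net14 = L; net17 = L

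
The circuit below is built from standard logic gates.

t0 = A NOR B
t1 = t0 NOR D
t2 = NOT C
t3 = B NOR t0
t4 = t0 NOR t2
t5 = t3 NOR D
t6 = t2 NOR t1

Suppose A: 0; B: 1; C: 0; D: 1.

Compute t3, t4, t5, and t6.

t0 = A NOR B = 0 NOR 1 = 0
t1 = t0 NOR D = 0 NOR 1 = 0
t2 = NOT C = NOT 0 = 1
t3 = B NOR t0 = 1 NOR 0 = 0
t4 = t0 NOR t2 = 0 NOR 1 = 0
t5 = t3 NOR D = 0 NOR 1 = 0
t6 = t2 NOR t1 = 1 NOR 0 = 0

t3 = 0  t4 = 0  t5 = 0  t6 = 0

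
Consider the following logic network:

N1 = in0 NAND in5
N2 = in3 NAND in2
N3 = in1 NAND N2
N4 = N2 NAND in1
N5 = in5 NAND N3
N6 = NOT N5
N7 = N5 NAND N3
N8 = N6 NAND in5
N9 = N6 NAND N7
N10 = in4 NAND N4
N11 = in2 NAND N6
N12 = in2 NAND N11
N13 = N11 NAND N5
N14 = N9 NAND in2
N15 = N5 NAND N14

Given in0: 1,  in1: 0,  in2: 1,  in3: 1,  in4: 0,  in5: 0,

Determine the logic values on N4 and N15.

N2 = in3 NAND in2 = 1 NAND 1 = 0
N3 = in1 NAND N2 = 0 NAND 0 = 1
N4 = N2 NAND in1 = 0 NAND 0 = 1
N5 = in5 NAND N3 = 0 NAND 1 = 1
N6 = NOT N5 = NOT 1 = 0
N7 = N5 NAND N3 = 1 NAND 1 = 0
N9 = N6 NAND N7 = 0 NAND 0 = 1
N14 = N9 NAND in2 = 1 NAND 1 = 0
N15 = N5 NAND N14 = 1 NAND 0 = 1

N4 = 1; N15 = 1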